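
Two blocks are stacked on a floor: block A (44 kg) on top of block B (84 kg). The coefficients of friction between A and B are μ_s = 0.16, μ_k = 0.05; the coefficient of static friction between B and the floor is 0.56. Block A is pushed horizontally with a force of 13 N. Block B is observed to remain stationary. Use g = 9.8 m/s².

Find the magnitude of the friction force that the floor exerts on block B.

Normal force at the A–B interface: N₁ = m_A g = 431.2 N.
So the A–B interface can sustain at most μ_s N₁ = 68.99 N of static friction.
Since P = 13 N ≤ 68.99 N, A does not slip on B; friction on A equals P = 13 N.
B experiences an equal 13 N forward from A (third law). B is in equilibrium, so the floor supplies f₂ = 13 N of static friction (limit μ_s(m_A+m_B)g = 702.5 N, not exceeded).

f ≈ 13 N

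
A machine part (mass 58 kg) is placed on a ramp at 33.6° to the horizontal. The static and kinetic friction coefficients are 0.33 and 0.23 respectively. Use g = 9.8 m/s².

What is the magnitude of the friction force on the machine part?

Normal force: N = m g cos θ = 58 × 9.8 × cos 33.6° = 473.4 N.
Along the slope the weight component is m g sin θ = 314.5 N; friction must supply exactly this, acting up-slope.
Static friction can supply at most μ_s N = 156.2 N.
|314.5| exceeds 156.2 N, so the machine part slips down-slope; friction is kinetic, f = μ_k N = 0.23×473.4 = 109 N.

f ≈ 109 N (up the incline)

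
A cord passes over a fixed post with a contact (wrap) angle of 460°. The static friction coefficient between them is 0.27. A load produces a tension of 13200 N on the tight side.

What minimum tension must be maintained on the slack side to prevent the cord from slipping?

T_min ≈ 1510 N

Capstan equation at impending slip: T_tight/T_slack = e^{μβ}.
β = 460° = 8.029 rad; e^{μβ} = e^{0.27×8.029} = 8.738.
T_slack = T_tight / e^{μβ} = 13200 / 8.738 = 1510 N.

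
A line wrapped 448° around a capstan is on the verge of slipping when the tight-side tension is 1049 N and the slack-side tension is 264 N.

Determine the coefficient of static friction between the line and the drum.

T₂/T₁ = e^{μβ} → μ = ln(T₂/T₁)/β.
β = 448° = 7.819 rad.
μ = ln(1049/264)/7.819 = ln(3.973)/7.819 = 0.176.

μ ≈ 0.176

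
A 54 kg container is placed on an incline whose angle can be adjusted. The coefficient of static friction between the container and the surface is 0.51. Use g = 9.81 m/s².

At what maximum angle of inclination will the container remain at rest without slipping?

At the slip threshold, m g sin θ = μ_s · m g cos θ, so tan θ = μ_s.
θ_max = arctan(0.51) = 27°.

θ_max ≈ 27°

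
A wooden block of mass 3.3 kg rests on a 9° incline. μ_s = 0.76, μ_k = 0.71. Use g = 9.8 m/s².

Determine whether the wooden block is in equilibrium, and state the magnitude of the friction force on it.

f ≈ 5.06 N

N = m g cos θ = 31.9 N.
Down-slope weight component: m g sin θ = 5.06 N.
μ_s N = 24.3 N.
5.06 ≤ 24.3 N, so it stays put; friction = 5.06 N.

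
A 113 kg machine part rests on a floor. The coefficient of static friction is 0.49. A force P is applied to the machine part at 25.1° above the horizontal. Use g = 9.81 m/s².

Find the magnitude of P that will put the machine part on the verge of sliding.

N = m g − P sin α (the pull lifts the machine part).
At impending slip, P cos α = μ_s N = μ_s (m g − P sin α).
Solving: P (cos α + μ_s sin α) = μ_s m g → P = 0.49×1110/(cos 25.1° + 0.49 sin 25.1°) = 543/1.113 = 488 N.

P ≈ 488 N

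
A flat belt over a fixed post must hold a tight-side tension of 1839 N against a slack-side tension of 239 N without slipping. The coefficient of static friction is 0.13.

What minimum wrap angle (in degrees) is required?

β_min ≈ 899°

T₂/T₁ = e^{μβ} → β = ln(T₂/T₁)/μ.
β = ln(1839/239)/0.13 = 2.041/0.13 = 15.7 rad.
In degrees: β = 15.7 × 180/π = 899°.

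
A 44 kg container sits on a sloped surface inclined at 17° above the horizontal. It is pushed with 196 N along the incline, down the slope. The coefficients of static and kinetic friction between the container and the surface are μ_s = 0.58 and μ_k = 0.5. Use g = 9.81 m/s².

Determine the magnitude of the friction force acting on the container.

Normal force: N = m g cos θ = 44 × 9.81 × cos 17° = 412.8 N.
The friction needed for equilibrium is m g sin θ + P = 126.2 + 196 = 322.2 N, measured positive up-slope.
Static friction can supply at most μ_s N = 239.4 N.
|322.2| exceeds 239.4 N, so the container slips down-slope; friction is kinetic, f = μ_k N = 0.5×412.8 = 206 N.

f ≈ 206 N (up the incline)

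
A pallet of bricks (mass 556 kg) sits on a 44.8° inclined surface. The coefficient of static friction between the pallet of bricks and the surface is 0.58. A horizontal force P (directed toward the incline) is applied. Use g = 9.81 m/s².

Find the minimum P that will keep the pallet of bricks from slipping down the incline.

P_min ≈ 1430 N

The pallet of bricks tends to slide down (tan θ > μ_s), so at the point of impending slip friction acts up-slope at its limit: f = μ_s N.
Perpendicular to the incline: N = m g cos θ + P sin θ.
Along the incline: P cos θ + μ_s N = m g sin θ, i.e. P cos θ + μ_s (m g cos θ + P sin θ) = m g sin θ.
Solving, P (cos θ + μ_s sin θ) = m g (sin θ − μ_s cos θ), so P = 5450×0.2931/1.118 = 1430 N.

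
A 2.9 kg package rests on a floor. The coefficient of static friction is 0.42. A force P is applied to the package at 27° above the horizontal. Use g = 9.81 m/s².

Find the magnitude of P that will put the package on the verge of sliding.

P ≈ 11 N

N = m g − P sin α (the pull lifts the package).
At impending slip, P cos α = μ_s N = μ_s (m g − P sin α).
Solving: P (cos α + μ_s sin α) = μ_s m g → P = 0.42×28.4/(cos 27° + 0.42 sin 27°) = 11.9/1.082 = 11 N.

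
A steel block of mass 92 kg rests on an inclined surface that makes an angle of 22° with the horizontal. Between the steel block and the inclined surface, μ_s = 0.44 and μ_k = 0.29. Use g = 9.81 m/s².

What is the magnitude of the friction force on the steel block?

Perpendicular to the surface, N = m g cos θ = 92·9.81·cos 22° = 836.8 N.
For equilibrium along the incline, friction must balance the weight component: f = m g sin θ = 338.1 N up the slope.
Static friction can supply at most μ_s N = 368.2 N.
Since |338.1| ≤ 368.2 N, no slip — friction simply equals what equilibrium demands.

f ≈ 338 N (up the incline)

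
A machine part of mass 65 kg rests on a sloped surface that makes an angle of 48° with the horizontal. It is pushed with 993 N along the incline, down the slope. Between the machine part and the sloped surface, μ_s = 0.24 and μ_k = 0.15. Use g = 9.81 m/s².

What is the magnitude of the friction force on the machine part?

Perpendicular to the surface, N = m g cos θ = 65·9.81·cos 48° = 426.7 N.
For equilibrium along the incline the friction force must supply f = m g sin θ + P = 473.9 + 993 = 1467 N (positive meaning up-slope).
Maximum static friction available: μ_s N = 0.24 × 426.7 = 102.4 N.
|1467| exceeds 102.4 N, so the machine part slips down-slope; friction is kinetic, f = μ_k N = 0.15×426.7 = 64 N.

f ≈ 64 N (up the incline)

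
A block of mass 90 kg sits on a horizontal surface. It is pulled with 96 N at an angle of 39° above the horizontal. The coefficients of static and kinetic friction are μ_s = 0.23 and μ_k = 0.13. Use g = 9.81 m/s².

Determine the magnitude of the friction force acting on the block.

Vertical equilibrium gives N = m g − P sin α = 822.5 N.
The horizontal driving force is P cos α = 74.61 N, so equilibrium needs friction f = 74.61 N.
The static-friction limit is μ_s N = 189.2 N.
Since 74.61 N does not exceed the limit, the block stays at rest and f = 74.6 N.

f ≈ 74.6 N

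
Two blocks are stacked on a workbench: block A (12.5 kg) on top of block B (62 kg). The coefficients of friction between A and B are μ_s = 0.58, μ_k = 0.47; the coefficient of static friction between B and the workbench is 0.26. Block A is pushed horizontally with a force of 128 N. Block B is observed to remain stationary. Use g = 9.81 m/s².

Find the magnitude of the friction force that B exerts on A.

The normal force B exerts on A is simply A's weight, N₁ = 122.6 N.
So the A–B interface can sustain at most μ_s N₁ = 71.12 N of static friction.
Since P = 128 N > 71.12 N, A slides on B; the A–B friction is kinetic: f₁ = μ_k N₁ = 0.47×122.6 = 57.6 N.
B experiences an equal 57.6 N forward from A (third law). B is in equilibrium, so the floor supplies f₂ = 57.6 N of static friction (limit μ_s(m_A+m_B)g = 190 N, not exceeded).

f ≈ 57.6 N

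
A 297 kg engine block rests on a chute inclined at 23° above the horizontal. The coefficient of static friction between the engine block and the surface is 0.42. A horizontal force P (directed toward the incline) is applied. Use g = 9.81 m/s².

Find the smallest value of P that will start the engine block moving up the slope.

At impending motion up the slope, friction acts down-slope at its limit: f = μ_s N.
Perpendicular to the incline: N = m g cos θ + P sin θ.
Along the incline: P cos θ = m g sin θ + μ_s N = m g sin θ + μ_s (m g cos θ + P sin θ).
Solving, P (cos θ − μ_s sin θ) = m g (sin θ + μ_s cos θ), so P = 297×9.81×(sin 23° + 0.42 cos 23°)/(cos 23° − 0.42 sin 23°) = 2910×0.7773/0.7564 = 2990 N.

P ≈ 2990 N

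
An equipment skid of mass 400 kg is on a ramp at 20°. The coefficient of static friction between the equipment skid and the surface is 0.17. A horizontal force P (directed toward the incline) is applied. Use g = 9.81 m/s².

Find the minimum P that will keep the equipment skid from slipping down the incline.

P_min ≈ 717 N

The equipment skid tends to slide down (tan θ > μ_s), so at the point of impending slip friction acts up-slope at its limit: f = μ_s N.
Perpendicular to the incline: N = m g cos θ + P sin θ.
Along the incline: P cos θ + μ_s N = m g sin θ, i.e. P cos θ + μ_s (m g cos θ + P sin θ) = m g sin θ.
Solving, P (cos θ + μ_s sin θ) = m g (sin θ − μ_s cos θ), so P = 3920×0.1823/0.9978 = 717 N.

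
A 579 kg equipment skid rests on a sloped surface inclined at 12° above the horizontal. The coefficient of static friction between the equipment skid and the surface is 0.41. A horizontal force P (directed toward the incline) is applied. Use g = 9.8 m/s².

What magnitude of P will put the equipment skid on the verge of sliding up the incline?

At impending motion up the slope, friction acts down-slope at its limit: f = μ_s N.
Perpendicular to the incline: N = m g cos θ + P sin θ.
Along the incline: P cos θ = m g sin θ + μ_s N = m g sin θ + μ_s (m g cos θ + P sin θ).
Solving, P (cos θ − μ_s sin θ) = m g (sin θ + μ_s cos θ), so P = 579×9.8×(sin 12° + 0.41 cos 12°)/(cos 12° − 0.41 sin 12°) = 5670×0.609/0.8929 = 3870 N.

P ≈ 3870 N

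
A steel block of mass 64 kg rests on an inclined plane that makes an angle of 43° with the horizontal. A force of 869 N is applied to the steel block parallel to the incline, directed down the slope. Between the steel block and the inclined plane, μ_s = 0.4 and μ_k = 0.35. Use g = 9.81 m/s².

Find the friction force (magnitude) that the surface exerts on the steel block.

f ≈ 161 N (up the incline)

Perpendicular to the surface, N = m g cos θ = 64·9.81·cos 43° = 459.2 N.
The friction needed for equilibrium is m g sin θ + P = 428.2 + 869 = 1297 N, measured positive up-slope.
Maximum static friction available: μ_s N = 0.4 × 459.2 = 183.7 N.
|1297| exceeds 183.7 N, so the steel block slips down-slope; friction is kinetic, f = μ_k N = 0.35×459.2 = 161 N.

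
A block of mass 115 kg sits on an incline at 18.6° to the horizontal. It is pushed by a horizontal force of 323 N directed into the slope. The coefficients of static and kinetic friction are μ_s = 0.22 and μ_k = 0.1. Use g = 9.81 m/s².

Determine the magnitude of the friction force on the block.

f ≈ 53.7 N (up the incline)

Resolve perpendicular to the incline: N = m g cos θ + P sin θ = 115×9.81×cos 18.6° + 323×sin 18.6° = 1172 N.
Along the incline, the net driving force (taking up-slope positive) is P cos θ − m g sin θ = 306.1 − 359.8 = -53.7 N, so equilibrium requires friction f = 53.7 N (up-slope).
Maximum static friction: μ_s N = 0.22 × 1172 = 257.9 N.
Since 53.7 N is within the 257.9 N limit, the block stays put and friction is exactly 53.7 N.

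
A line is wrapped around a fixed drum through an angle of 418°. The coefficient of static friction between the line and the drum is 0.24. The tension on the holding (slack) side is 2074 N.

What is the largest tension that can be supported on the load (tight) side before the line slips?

T_max ≈ 11900 N

At impending slip the capstan equation gives T₂/T₁ = e^{μβ} with β in radians.
β = 418° × π/180 = 7.295 rad.
e^{μβ} = e^{0.24×7.295} = 5.76.
T₂ = T₁ · e^{μβ} = 2074 × 5.76 = 11900 N.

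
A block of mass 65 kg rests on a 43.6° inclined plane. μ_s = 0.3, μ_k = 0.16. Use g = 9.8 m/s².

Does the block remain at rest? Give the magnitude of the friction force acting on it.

N = m g cos θ = 461 N.
Down-slope weight component: m g sin θ = 439 N.
μ_s N = 138 N.
439 > 138 N, so it slides; kinetic friction f = μ_k N = 0.16×461 = 73.8 N.

f ≈ 73.8 N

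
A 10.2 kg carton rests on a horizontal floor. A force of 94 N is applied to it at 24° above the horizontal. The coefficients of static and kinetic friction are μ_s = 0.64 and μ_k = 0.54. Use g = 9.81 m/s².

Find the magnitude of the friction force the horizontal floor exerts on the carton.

f ≈ 33.4 N

Vertical equilibrium gives N = m g − P sin α = 61.83 N.
Horizontally, friction must balance P cos α = 85.87 N.
μ_s N = 0.64 × 61.83 = 39.57 N.
The required friction exceeds μ_s N, so the carton moves and f = μ_k N = 33.4 N.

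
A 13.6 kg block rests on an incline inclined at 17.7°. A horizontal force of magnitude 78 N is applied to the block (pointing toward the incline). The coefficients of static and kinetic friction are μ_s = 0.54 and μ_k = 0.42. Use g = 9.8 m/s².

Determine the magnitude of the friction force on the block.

Normal direction: N = m g cos θ + P sin θ = 150.7 N.
Parallel to the incline: P cos θ − m g sin θ = 74.31 − 40.52 = 33.79 N; the friction needed to balance this is 33.79 N acting down the slope.
Maximum static friction: μ_s N = 0.54 × 150.7 = 81.37 N.
Since 33.79 N is within the 81.37 N limit, the block stays put and friction is exactly 33.8 N.

f ≈ 33.8 N (down the incline)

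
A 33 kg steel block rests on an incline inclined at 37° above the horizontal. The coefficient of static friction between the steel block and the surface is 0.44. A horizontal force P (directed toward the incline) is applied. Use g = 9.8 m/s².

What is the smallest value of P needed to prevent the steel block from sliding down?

P_min ≈ 76.2 N

The steel block tends to slide down (tan θ > μ_s), so at the point of impending slip friction acts up-slope at its limit: f = μ_s N.
Perpendicular to the incline: N = m g cos θ + P sin θ.
Along the incline: P cos θ + μ_s N = m g sin θ, i.e. P cos θ + μ_s (m g cos θ + P sin θ) = m g sin θ.
Solving, P (cos θ + μ_s sin θ) = m g (sin θ − μ_s cos θ), so P = 323×0.2504/1.063 = 76.2 N.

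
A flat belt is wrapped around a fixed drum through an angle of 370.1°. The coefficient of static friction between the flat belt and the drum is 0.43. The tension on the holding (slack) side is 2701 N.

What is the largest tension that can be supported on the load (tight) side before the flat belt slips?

At impending slip the capstan equation gives T₂/T₁ = e^{μβ} with β in radians.
β = 370.1° × π/180 = 6.459 rad.
e^{μβ} = e^{0.43×6.459} = 16.08.
T₂ = T₁ · e^{μβ} = 2701 × 16.08 = 43400 N.

T_max ≈ 43400 N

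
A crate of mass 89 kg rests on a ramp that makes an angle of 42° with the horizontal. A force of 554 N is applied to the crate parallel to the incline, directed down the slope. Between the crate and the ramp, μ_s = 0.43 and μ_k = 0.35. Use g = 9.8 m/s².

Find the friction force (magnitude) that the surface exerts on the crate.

f ≈ 227 N (up the incline)

The normal reaction is N = m g cos θ = 648.2 N.
The friction needed for equilibrium is m g sin θ + P = 583.6 + 554 = 1138 N, measured positive up-slope.
Static friction can supply at most μ_s N = 278.7 N.
|1138| exceeds 278.7 N, so the crate slips down-slope; friction is kinetic, f = μ_k N = 0.35×648.2 = 227 N.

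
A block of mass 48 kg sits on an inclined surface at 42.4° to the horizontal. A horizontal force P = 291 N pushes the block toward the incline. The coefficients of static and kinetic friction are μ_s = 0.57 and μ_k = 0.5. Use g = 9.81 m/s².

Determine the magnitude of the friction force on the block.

The horizontal push has a component P sin θ into the surface, so N = m g cos θ + P sin θ = 347.7 + 196.2 = 543.9 N.
Parallel to the incline: P cos θ − m g sin θ = 214.9 − 317.5 = -102.6 N; the friction needed to balance this is 102.6 N acting up the slope.
The limit of static friction is μ_s N = 310 N.
Since 102.6 N is within the 310 N limit, the block stays put and friction is exactly 103 N.

f ≈ 103 N (up the incline)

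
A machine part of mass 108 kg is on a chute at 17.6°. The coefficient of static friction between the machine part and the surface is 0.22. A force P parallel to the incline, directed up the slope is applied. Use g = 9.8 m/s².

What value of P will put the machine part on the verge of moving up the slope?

P ≈ 542 N

At impending motion up the slope, friction acts down-slope at its limit: f = μ_s N.
P is parallel to the surface, so N = m g cos θ = 1010 N.
Along the incline: P = m g sin θ + μ_s N = 320 + 0.22×1010 = 542 N.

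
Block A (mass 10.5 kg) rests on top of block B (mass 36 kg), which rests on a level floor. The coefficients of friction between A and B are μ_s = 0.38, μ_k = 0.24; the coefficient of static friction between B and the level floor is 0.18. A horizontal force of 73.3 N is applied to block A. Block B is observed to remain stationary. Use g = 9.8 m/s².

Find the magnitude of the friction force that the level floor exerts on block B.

Normal force at the A–B interface: N₁ = m_A g = 102.9 N.
Maximum static friction on A from B: μ_s N₁ = 0.38×102.9 = 39.1 N.
P = 73.3 N exceeds that limit, so A slips over B and the interface friction becomes kinetic: f₁ = μ_k N₁ = 0.24×102.9 = 24.7 N.
B experiences an equal 24.7 N forward from A (third law). B is in equilibrium, so the floor supplies f₂ = 24.7 N of static friction (limit μ_s(m_A+m_B)g = 82.03 N, not exceeded).

f ≈ 24.7 N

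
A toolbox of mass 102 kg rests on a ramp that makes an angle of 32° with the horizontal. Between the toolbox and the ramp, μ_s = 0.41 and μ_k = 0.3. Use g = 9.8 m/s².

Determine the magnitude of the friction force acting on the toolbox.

The normal reaction is N = m g cos θ = 847.7 N.
For equilibrium along the incline, friction must balance the weight component: f = m g sin θ = 529.7 N up the slope.
Static friction can supply at most μ_s N = 347.6 N.
|529.7| exceeds 347.6 N, so the toolbox slips down-slope; friction is kinetic, f = μ_k N = 0.3×847.7 = 254 N.

f ≈ 254 N (up the incline)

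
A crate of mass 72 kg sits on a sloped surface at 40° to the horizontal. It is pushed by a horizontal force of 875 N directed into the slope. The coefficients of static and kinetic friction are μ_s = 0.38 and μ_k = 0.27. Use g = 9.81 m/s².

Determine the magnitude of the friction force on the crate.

f ≈ 216 N (down the incline)

Resolve perpendicular to the incline: N = m g cos θ + P sin θ = 72×9.81×cos 40° + 875×sin 40° = 1104 N.
Along the incline, the net driving force (taking up-slope positive) is P cos θ − m g sin θ = 670.3 − 454 = 216.3 N, so equilibrium requires friction f = -216.3 N (down-slope).
The limit of static friction is μ_s N = 419.3 N.
Since 216.3 N is within the 419.3 N limit, the crate stays put and friction is exactly 216 N.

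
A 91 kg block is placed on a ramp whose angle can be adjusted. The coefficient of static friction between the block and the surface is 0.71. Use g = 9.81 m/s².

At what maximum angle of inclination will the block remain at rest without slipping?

θ_max ≈ 35.4°

At the slip threshold, m g sin θ = μ_s · m g cos θ, so tan θ = μ_s.
θ_max = arctan(0.71) = 35.4°.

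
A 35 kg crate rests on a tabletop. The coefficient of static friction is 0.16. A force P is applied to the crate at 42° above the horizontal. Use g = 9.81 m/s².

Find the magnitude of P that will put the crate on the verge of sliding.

P ≈ 64.6 N

N = m g − P sin α (the pull lifts the crate).
At impending slip, P cos α = μ_s N = μ_s (m g − P sin α).
Solving: P (cos α + μ_s sin α) = μ_s m g → P = 0.16×343/(cos 42° + 0.16 sin 42°) = 54.9/0.8502 = 64.6 N.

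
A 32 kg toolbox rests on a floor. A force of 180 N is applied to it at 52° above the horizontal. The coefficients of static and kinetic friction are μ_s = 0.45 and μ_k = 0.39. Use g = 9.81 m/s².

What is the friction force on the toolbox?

N = m g − P sin α = 313.9 − 180×sin 52° = 172.1 N.
The horizontal driving force is P cos α = 110.8 N, so equilibrium needs friction f = 110.8 N.
μ_s N = 0.45 × 172.1 = 77.44 N.
110.8 > 77.44 N → the toolbox slides; f = μ_k N = 0.39×172.1 = 67.1 N.

f ≈ 67.1 N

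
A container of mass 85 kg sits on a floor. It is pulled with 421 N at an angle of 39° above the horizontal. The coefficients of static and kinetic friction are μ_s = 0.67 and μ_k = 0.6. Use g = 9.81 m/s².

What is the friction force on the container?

f ≈ 327 N

Vertical equilibrium gives N = m g − P sin α = 568.9 N.
The horizontal driving force is P cos α = 327.2 N, so equilibrium needs friction f = 327.2 N.
μ_s N = 0.67 × 568.9 = 381.2 N.
Since 327.2 N does not exceed the limit, the container stays at rest and f = 327 N.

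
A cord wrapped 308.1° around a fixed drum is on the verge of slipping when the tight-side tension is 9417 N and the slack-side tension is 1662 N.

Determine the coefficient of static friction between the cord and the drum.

T₂/T₁ = e^{μβ} → μ = ln(T₂/T₁)/β.
β = 308.1° = 5.377 rad.
μ = ln(9417/1662)/5.377 = ln(5.666)/5.377 = 0.323.

μ ≈ 0.323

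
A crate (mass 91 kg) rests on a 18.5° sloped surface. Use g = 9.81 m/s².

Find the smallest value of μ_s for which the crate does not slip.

At the slip threshold m g sin θ = μ_s m g cos θ, so μ_s,min = tan θ.
μ_s,min = tan 18.5° = 0.335.

μ_s,min ≈ 0.335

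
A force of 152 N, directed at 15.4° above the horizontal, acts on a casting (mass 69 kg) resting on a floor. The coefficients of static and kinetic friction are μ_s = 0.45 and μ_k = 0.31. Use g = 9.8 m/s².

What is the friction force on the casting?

N = m g − P sin α = 676.2 − 152×sin 15.4° = 635.8 N.
For equilibrium, f = P cos α = 152×cos 15.4° = 146.5 N.
μ_s N = 0.45 × 635.8 = 286.1 N.
Since 146.5 N does not exceed the limit, the casting stays at rest and f = 147 N.

f ≈ 147 N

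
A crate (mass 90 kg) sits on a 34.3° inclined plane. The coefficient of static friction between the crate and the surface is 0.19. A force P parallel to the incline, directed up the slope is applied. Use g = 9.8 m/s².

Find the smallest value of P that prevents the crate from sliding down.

The crate tends to slide down (tan θ > μ_s), so at the point of impending slip friction acts up-slope at its limit: f = μ_s N.
P is parallel to the surface, so N = m g cos θ = 729 N.
Along the incline: P + μ_s N = m g sin θ, so P = 497 − 0.19×729 = 359 N.

P_min ≈ 359 N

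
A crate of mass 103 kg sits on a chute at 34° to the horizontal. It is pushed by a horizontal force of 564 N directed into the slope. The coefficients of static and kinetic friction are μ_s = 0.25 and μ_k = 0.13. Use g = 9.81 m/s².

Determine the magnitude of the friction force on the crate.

f ≈ 97.4 N (up the incline)

The horizontal push has a component P sin θ into the surface, so N = m g cos θ + P sin θ = 837.7 + 315.4 = 1153 N.
Parallel to the incline: P cos θ − m g sin θ = 467.6 − 565 = -97.45 N; the friction needed to balance this is 97.45 N acting up the slope.
Maximum static friction: μ_s N = 0.25 × 1153 = 288.3 N.
Since 97.45 N is within the 288.3 N limit, the crate stays put and friction is exactly 97.4 N.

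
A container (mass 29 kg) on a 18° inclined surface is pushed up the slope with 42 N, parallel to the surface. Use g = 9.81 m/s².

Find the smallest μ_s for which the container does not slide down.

N = m g cos θ = 270.6 N.
Friction must make up the shortfall along the incline: f = m g sin θ − P = 87.91 − 42 = 45.91 N.
At the threshold f = μ_s N, so μ_s,min = 45.91/270.6 = 0.17.

μ_s,min ≈ 0.17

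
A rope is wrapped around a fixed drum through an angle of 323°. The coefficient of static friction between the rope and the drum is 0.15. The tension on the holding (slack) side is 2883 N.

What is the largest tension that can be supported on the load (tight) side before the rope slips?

T_max ≈ 6720 N

At impending slip the capstan equation gives T₂/T₁ = e^{μβ} with β in radians.
β = 323° × π/180 = 5.637 rad.
e^{μβ} = e^{0.15×5.637} = 2.329.
T₂ = T₁ · e^{μβ} = 2883 × 2.329 = 6720 N.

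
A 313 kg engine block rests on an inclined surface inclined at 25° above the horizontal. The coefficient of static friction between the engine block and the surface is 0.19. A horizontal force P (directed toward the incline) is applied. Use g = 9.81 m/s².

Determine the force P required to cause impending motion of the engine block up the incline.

P ≈ 2210 N

At impending motion up the slope, friction acts down-slope at its limit: f = μ_s N.
Perpendicular to the incline: N = m g cos θ + P sin θ.
Along the incline: P cos θ = m g sin θ + μ_s N = m g sin θ + μ_s (m g cos θ + P sin θ).
Solving, P (cos θ − μ_s sin θ) = m g (sin θ + μ_s cos θ), so P = 313×9.81×(sin 25° + 0.19 cos 25°)/(cos 25° − 0.19 sin 25°) = 3070×0.5948/0.826 = 2210 N.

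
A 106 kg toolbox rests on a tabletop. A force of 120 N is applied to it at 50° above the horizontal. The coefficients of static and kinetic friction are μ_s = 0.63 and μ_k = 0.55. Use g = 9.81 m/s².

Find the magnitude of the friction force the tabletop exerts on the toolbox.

The vertical component of P reduces the normal force: N = m g − P sin α = 1040 − 91.93 = 947.9 N.
Horizontally, friction must balance P cos α = 77.13 N.
The static-friction limit is μ_s N = 597.2 N.
77.13 ≤ 597.2 N → static; friction equals the required 77.1 N.

f ≈ 77.1 N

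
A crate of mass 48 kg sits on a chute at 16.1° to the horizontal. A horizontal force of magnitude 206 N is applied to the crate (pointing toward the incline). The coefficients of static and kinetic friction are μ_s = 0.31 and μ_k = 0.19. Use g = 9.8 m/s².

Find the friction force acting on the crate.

f ≈ 67.5 N (down the incline)

The horizontal push has a component P sin θ into the surface, so N = m g cos θ + P sin θ = 452 + 57.13 = 509.1 N.
Along the incline, the net driving force (taking up-slope positive) is P cos θ − m g sin θ = 197.9 − 130.4 = 67.47 N, so equilibrium requires friction f = -67.47 N (down-slope).
Maximum static friction: μ_s N = 0.31 × 509.1 = 157.8 N.
Since 67.47 N is within the 157.8 N limit, the crate stays put and friction is exactly 67.5 N.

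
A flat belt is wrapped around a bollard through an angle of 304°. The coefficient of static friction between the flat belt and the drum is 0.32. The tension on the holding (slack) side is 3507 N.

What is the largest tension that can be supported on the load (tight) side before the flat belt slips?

T_max ≈ 19200 N

At impending slip the capstan equation gives T₂/T₁ = e^{μβ} with β in radians.
β = 304° × π/180 = 5.306 rad.
e^{μβ} = e^{0.32×5.306} = 5.462.
T₂ = T₁ · e^{μβ} = 3507 × 5.462 = 19200 N.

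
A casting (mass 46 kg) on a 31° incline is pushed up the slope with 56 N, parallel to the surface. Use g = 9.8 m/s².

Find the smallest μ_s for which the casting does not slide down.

μ_s,min ≈ 0.456

N = m g cos θ = 386.4 N.
Friction must make up the shortfall along the incline: f = m g sin θ − P = 232.2 − 56 = 176.2 N.
At the threshold f = μ_s N, so μ_s,min = 176.2/386.4 = 0.456.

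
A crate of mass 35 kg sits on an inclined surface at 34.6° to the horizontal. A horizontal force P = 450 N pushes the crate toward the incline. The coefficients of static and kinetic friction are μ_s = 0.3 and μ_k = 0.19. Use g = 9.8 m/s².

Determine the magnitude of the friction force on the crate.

f ≈ 102 N (down the incline)

Resolve perpendicular to the incline: N = m g cos θ + P sin θ = 35×9.8×cos 34.6° + 450×sin 34.6° = 537.9 N.
Along the incline, the net driving force (taking up-slope positive) is P cos θ − m g sin θ = 370.4 − 194.8 = 175.6 N, so equilibrium requires friction f = -175.6 N (down-slope).
Maximum static friction: μ_s N = 0.3 × 537.9 = 161.4 N.
|f_req| = 175.6 > 161.4 N → the crate slides up the incline; f = μ_k N = 0.19 × 537.9 = 102 N.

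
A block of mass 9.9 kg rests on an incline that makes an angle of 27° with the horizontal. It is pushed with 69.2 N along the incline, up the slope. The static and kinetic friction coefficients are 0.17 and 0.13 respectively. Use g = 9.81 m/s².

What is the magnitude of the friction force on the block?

f ≈ 11.2 N (down the incline)

Perpendicular to the surface, N = m g cos θ = 9.9·9.81·cos 27° = 86.53 N.
Parallel to the incline, ΣF = 0 gives f = m g sin θ − P = 44.09 − 69.2 = -25.11 N (up-slope positive).
Static friction can supply at most μ_s N = 14.71 N.
|-25.11| exceeds 14.71 N, so the block slips up-slope; friction is kinetic, f = μ_k N = 0.13×86.53 = 11.2 N.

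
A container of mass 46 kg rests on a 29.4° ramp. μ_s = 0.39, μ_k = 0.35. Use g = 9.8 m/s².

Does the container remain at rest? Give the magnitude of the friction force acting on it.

f ≈ 137 N

N = m g cos θ = 393 N.
Down-slope weight component: m g sin θ = 221 N.
μ_s N = 153 N.
221 > 153 N, so it slides; kinetic friction f = μ_k N = 0.35×393 = 137 N.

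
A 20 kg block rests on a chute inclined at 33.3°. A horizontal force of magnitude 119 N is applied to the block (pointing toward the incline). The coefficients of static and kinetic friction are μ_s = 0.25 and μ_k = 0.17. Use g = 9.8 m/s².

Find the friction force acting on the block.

The horizontal push has a component P sin θ into the surface, so N = m g cos θ + P sin θ = 163.8 + 65.33 = 229.2 N.
Parallel to the incline: P cos θ − m g sin θ = 99.46 − 107.6 = -8.147 N; the friction needed to balance this is 8.147 N acting up the slope.
The limit of static friction is μ_s N = 57.29 N.
Since 8.147 N is within the 57.29 N limit, the block stays put and friction is exactly 8.15 N.

f ≈ 8.15 N (up the incline)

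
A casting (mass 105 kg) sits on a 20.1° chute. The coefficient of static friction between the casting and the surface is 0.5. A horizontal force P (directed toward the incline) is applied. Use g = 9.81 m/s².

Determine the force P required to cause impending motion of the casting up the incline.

P ≈ 1090 N

At impending motion up the slope, friction acts down-slope at its limit: f = μ_s N.
Perpendicular to the incline: N = m g cos θ + P sin θ.
Along the incline: P cos θ = m g sin θ + μ_s N = m g sin θ + μ_s (m g cos θ + P sin θ).
Solving, P (cos θ − μ_s sin θ) = m g (sin θ + μ_s cos θ), so P = 105×9.81×(sin 20.1° + 0.5 cos 20.1°)/(cos 20.1° − 0.5 sin 20.1°) = 1030×0.8132/0.7673 = 1090 N.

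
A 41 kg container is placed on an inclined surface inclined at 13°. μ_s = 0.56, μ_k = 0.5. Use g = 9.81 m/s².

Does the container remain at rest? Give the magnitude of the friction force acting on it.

f ≈ 90.5 N

N = m g cos θ = 392 N.
Down-slope weight component: m g sin θ = 90.5 N.
μ_s N = 219 N.
90.5 ≤ 219 N, so it stays put; friction = 90.5 N.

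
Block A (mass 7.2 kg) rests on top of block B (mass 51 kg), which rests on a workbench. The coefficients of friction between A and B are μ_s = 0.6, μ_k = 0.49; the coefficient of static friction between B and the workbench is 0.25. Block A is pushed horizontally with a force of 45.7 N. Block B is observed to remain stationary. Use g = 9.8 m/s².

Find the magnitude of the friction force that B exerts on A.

Normal force at the A–B interface: N₁ = m_A g = 70.56 N.
Maximum static friction on A from B: μ_s N₁ = 0.6×70.56 = 42.34 N.
Since P = 45.7 N > 42.34 N, A slides on B; the A–B friction is kinetic: f₁ = μ_k N₁ = 0.49×70.56 = 34.6 N.
B experiences an equal 34.6 N forward from A (third law). B is in equilibrium, so the floor supplies f₂ = 34.6 N of static friction (limit μ_s(m_A+m_B)g = 142.6 N, not exceeded).

f ≈ 34.6 N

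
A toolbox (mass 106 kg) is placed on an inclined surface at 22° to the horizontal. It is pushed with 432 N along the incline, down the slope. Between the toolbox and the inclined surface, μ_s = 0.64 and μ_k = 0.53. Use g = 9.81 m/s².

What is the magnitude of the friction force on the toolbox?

The normal reaction is N = m g cos θ = 964.1 N.
Parallel to the incline, ΣF = 0 gives f = m g sin θ + P = 389.5 + 432 = 821.5 N (up-slope positive).
Static friction can supply at most μ_s N = 617.1 N.
|821.5| exceeds 617.1 N, so the toolbox slips down-slope; friction is kinetic, f = μ_k N = 0.53×964.1 = 511 N.

f ≈ 511 N (up the incline)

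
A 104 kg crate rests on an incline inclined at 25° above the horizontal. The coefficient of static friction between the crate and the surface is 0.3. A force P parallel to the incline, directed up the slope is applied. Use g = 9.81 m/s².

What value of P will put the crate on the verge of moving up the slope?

At impending motion up the slope, friction acts down-slope at its limit: f = μ_s N.
P is parallel to the surface, so N = m g cos θ = 925 N.
Along the incline: P = m g sin θ + μ_s N = 431 + 0.3×925 = 709 N.

P ≈ 709 N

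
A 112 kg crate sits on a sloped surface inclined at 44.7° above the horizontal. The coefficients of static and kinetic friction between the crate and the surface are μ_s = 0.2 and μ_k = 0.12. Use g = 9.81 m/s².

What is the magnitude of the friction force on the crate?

Normal force: N = m g cos θ = 112 × 9.81 × cos 44.7° = 781 N.
Along the slope the weight component is m g sin θ = 772.8 N; friction must supply exactly this, acting up-slope.
Maximum static friction available: μ_s N = 0.2 × 781 = 156.2 N.
|772.8| exceeds 156.2 N, so the crate slips down-slope; friction is kinetic, f = μ_k N = 0.12×781 = 93.7 N.

f ≈ 93.7 N (up the incline)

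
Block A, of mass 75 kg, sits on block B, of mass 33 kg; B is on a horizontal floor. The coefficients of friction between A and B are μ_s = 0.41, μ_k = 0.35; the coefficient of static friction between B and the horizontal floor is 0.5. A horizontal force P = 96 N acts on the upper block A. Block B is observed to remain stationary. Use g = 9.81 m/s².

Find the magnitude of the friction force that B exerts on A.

f ≈ 96 N

Between the blocks, N₁ = m_A g = 735.8 N.
So the A–B interface can sustain at most μ_s N₁ = 301.7 N of static friction.
P = 96 N is within that limit, so A and B move together (both at rest); the A–B friction is simply f₁ = P = 96 N.
B experiences an equal 96 N forward from A (third law). B is in equilibrium, so the floor supplies f₂ = 96 N of static friction (limit μ_s(m_A+m_B)g = 529.7 N, not exceeded).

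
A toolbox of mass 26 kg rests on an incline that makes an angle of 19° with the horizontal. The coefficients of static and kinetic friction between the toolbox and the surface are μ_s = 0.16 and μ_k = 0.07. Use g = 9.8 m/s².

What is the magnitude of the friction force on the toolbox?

f ≈ 16.9 N (up the incline)

Perpendicular to the surface, N = m g cos θ = 26·9.8·cos 19° = 240.9 N.
For equilibrium along the incline, friction must balance the weight component: f = m g sin θ = 82.95 N up the slope.
The static-friction ceiling is μ_s N = 0.16 × 240.9 = 38.55 N.
Since |82.95| > 38.55 N, static friction cannot hold it; the toolbox slides down the incline and kinetic friction applies: f = μ_k N = 0.07 × 240.9 = 16.9 N.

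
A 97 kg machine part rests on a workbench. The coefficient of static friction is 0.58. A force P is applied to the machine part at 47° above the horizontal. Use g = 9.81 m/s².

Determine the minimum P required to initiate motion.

P ≈ 499 N

N = m g − P sin α (the pull lifts the machine part).
At impending slip, P cos α = μ_s N = μ_s (m g − P sin α).
Solving: P (cos α + μ_s sin α) = μ_s m g → P = 0.58×952/(cos 47° + 0.58 sin 47°) = 552/1.106 = 499 N.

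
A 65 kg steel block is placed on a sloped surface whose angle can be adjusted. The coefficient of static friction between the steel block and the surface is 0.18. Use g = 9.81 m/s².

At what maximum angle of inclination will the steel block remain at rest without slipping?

At the slip threshold, m g sin θ = μ_s · m g cos θ, so tan θ = μ_s.
θ_max = arctan(0.18) = 10.2°.

θ_max ≈ 10.2°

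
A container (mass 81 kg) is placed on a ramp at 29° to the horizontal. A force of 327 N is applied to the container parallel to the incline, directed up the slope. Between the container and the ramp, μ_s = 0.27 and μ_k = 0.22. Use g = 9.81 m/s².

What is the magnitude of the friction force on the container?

f ≈ 58.2 N (up the incline)

Perpendicular to the surface, N = m g cos θ = 81·9.81·cos 29° = 695 N.
The friction needed for equilibrium is m g sin θ − P = 385.2 − 327 = 58.23 N, measured positive up-slope.
Maximum static friction available: μ_s N = 0.27 × 695 = 187.6 N.
Since |58.23| ≤ 187.6 N, no slip — friction simply equals what equilibrium demands.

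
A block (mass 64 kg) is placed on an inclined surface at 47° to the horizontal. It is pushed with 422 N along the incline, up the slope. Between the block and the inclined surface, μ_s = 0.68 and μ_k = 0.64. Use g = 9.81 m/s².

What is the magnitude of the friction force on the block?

f ≈ 37.2 N (up the incline)

Normal force: N = m g cos θ = 64 × 9.81 × cos 47° = 428.2 N.
The friction needed for equilibrium is m g sin θ − P = 459.2 − 422 = 37.17 N, measured positive up-slope.
The static-friction ceiling is μ_s N = 0.68 × 428.2 = 291.2 N.
Since |37.17| ≤ 291.2 N, the block remains in static equilibrium and friction takes exactly the required value.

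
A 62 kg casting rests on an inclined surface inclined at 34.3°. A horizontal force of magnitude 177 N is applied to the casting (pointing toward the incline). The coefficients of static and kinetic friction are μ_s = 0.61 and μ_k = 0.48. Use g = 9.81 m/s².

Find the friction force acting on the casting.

f ≈ 197 N (up the incline)

The horizontal push has a component P sin θ into the surface, so N = m g cos θ + P sin θ = 502.4 + 99.74 = 602.2 N.
Parallel to the incline: P cos θ − m g sin θ = 146.2 − 342.7 = -196.5 N; the friction needed to balance this is 196.5 N acting up the slope.
Maximum static friction: μ_s N = 0.61 × 602.2 = 367.3 N.
|f_req| = 196.5 ≤ 367.3 N → the casting is in equilibrium; friction equals the required value.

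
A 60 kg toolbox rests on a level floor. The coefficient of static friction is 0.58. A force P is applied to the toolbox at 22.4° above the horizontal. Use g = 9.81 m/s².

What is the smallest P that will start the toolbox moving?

N = m g − P sin α (the pull lifts the toolbox).
At impending slip, P cos α = μ_s N = μ_s (m g − P sin α).
Solving: P (cos α + μ_s sin α) = μ_s m g → P = 0.58×589/(cos 22.4° + 0.58 sin 22.4°) = 341/1.146 = 298 N.

P ≈ 298 N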